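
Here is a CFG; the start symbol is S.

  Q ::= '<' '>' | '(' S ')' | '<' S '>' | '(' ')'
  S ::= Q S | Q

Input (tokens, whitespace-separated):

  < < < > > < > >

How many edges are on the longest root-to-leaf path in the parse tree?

[S [Q < [S [Q < [S [Q < >]] >] [S [Q < >]]] >]]

6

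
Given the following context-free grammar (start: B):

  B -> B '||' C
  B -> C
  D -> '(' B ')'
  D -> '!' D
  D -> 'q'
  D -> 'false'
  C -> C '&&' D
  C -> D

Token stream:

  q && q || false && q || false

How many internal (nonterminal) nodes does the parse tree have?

[B [B [B [C [C [D q]] && [D q]]] || [C [C [D false]] && [D q]]] || [C [D false]]]

13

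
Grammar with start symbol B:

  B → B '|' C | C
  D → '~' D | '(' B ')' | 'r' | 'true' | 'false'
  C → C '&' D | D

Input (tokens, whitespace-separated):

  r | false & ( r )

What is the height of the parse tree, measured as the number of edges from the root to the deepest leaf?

[B [B [C [D r]]] | [C [C [D false]] & [D ( [B [C [D r]]] )]]]

6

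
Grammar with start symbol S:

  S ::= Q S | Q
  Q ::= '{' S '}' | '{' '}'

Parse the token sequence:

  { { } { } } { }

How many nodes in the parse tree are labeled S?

[S [Q { [S [Q { }] [S [Q { }]]] }] [S [Q { }]]]

4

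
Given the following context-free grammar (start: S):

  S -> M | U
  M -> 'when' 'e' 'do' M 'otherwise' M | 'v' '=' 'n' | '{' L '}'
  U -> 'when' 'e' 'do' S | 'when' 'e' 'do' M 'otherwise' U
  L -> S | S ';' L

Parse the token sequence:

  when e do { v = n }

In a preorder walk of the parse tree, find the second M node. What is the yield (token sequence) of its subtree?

v = n

[S [U when e do [S [M { [L [S [M v = n]]] }]]]]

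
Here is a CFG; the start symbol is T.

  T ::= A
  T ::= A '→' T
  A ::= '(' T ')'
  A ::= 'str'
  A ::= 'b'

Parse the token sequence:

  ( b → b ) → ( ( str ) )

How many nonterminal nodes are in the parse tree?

[T [A ( [T [A b] → [T [A b]]] )] → [T [A ( [T [A ( [T [A str]] )]] )]]]

12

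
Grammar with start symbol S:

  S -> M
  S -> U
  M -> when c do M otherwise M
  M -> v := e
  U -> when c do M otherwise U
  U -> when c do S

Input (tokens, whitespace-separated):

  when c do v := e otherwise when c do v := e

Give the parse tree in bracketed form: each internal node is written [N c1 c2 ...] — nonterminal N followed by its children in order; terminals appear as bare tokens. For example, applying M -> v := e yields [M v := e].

[S [U when c do [M v := e] otherwise [U when c do [S [M v := e]]]]]

S
U
when c do M otherwise U
when c do v := e otherwise U
when c do v := e otherwise when c do S
when c do v := e otherwise when c do M
when c do v := e otherwise when c do v := e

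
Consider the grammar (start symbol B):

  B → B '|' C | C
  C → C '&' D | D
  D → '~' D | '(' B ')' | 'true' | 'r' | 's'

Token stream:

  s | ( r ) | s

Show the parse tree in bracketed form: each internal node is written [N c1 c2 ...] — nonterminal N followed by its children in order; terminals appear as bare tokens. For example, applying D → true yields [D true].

B
B | C
B | C | C
C | C | C
D | C | C
s | C | C
s | D | C
s | ( B ) | C
s | ( C ) | C
s | ( D ) | C
s | ( r ) | C
s | ( r ) | D
s | ( r ) | s

[B [B [B [C [D s]]] | [C [D ( [B [C [D r]]] )]]] | [C [D s]]]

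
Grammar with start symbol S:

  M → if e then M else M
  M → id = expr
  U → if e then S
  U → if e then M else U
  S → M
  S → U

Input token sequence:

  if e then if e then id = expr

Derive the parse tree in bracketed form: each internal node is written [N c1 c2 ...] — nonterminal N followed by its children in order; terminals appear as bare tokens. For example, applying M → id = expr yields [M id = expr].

S
U
if e then S
if e then U
if e then if e then S
if e then if e then M
if e then if e then id = expr

[S [U if e then [S [U if e then [S [M id = expr]]]]]]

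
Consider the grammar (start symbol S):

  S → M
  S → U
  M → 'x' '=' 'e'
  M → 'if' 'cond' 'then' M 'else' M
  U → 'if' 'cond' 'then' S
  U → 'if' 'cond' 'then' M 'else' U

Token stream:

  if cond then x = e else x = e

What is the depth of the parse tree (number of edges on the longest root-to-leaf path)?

3

[S [M if cond then [M x = e] else [M x = e]]]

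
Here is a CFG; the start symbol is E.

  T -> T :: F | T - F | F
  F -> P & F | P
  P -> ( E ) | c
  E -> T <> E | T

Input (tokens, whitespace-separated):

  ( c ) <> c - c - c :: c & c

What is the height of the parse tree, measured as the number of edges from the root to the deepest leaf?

8

[E [T [F [P ( [E [T [F [P c]]]] )]]] <> [E [T [T [T [T [F [P c]]] - [F [P c]]] - [F [P c]]] :: [F [P c] & [F [P c]]]]]]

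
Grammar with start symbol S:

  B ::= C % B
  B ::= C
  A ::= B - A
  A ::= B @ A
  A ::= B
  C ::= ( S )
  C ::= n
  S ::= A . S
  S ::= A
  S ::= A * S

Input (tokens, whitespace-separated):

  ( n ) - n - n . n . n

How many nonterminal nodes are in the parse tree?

[S [A [B [C ( [S [A [B [C n]]]] )]] - [A [B [C n]] - [A [B [C n]]]]] . [S [A [B [C n]]] . [S [A [B [C n]]]]]]

22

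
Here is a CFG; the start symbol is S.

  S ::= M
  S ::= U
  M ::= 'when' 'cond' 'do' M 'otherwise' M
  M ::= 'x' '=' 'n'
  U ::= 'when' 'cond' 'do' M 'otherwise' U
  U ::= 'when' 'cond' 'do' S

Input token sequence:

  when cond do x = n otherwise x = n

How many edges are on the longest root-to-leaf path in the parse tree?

[S [M when cond do [M x = n] otherwise [M x = n]]]

3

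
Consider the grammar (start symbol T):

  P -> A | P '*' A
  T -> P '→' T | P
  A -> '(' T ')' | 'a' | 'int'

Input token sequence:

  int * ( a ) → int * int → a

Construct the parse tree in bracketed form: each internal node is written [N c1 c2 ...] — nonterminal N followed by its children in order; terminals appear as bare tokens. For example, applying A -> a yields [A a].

[T [P [P [A int]] * [A ( [T [P [A a]]] )]] → [T [P [P [A int]] * [A int]] → [T [P [A a]]]]]

T
P → T
P * A → T
A * A → T
int * A → T
int * ( T ) → T
int * ( P ) → T
int * ( A ) → T
int * ( a ) → T
int * ( a ) → P → T
int * ( a ) → P * A → T
int * ( a ) → A * A → T
int * ( a ) → int * A → T
int * ( a ) → int * int → T
int * ( a ) → int * int → P
int * ( a ) → int * int → A
int * ( a ) → int * int → a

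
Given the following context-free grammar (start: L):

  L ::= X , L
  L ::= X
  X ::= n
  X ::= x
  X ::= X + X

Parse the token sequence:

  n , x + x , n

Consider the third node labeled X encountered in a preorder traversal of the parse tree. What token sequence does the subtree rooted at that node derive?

x

[L [X n] , [L [X [X x] + [X x]] , [L [X n]]]]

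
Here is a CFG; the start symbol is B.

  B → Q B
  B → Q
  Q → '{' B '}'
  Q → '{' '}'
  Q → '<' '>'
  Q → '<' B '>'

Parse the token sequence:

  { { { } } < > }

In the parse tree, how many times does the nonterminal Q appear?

4

[B [Q { [B [Q { [B [Q { }]] }] [B [Q < >]]] }]]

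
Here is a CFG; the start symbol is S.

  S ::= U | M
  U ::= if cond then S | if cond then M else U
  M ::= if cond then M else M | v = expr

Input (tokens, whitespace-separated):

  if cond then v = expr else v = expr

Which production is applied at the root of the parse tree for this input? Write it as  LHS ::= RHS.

S ::= M

[S [M if cond then [M v = expr] else [M v = expr]]]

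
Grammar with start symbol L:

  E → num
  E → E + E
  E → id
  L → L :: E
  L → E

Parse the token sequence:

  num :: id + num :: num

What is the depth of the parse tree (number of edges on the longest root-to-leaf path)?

4

[L [L [L [E num]] :: [E [E id] + [E num]]] :: [E num]]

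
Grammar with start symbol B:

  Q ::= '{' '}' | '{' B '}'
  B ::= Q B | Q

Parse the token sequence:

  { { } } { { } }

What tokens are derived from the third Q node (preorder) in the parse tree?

{ { } }

[B [Q { [B [Q { }]] }] [B [Q { [B [Q { }]] }]]]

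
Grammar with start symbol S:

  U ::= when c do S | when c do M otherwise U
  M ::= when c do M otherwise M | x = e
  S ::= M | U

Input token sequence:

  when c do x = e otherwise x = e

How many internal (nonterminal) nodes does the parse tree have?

[S [M when c do [M x = e] otherwise [M x = e]]]

4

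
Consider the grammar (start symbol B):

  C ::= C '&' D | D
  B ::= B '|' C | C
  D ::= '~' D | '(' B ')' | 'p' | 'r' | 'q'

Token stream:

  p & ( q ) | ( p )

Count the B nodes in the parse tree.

4

[B [B [C [C [D p]] & [D ( [B [C [D q]]] )]]] | [C [D ( [B [C [D p]]] )]]]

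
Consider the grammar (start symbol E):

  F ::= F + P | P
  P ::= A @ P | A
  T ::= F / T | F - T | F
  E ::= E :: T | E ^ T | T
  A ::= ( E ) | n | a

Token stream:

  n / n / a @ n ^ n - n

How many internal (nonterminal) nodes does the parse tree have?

[E [E [T [F [P [A n]]] / [T [F [P [A n]]] / [T [F [P [A a] @ [P [A n]]]]]]]] ^ [T [F [P [A n]]] - [T [F [P [A n]]]]]]

24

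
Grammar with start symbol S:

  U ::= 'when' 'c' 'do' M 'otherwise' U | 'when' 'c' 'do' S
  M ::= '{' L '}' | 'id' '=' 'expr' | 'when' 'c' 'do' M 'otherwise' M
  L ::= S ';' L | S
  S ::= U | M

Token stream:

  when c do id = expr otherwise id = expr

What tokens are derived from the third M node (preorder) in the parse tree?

id = expr

[S [M when c do [M id = expr] otherwise [M id = expr]]]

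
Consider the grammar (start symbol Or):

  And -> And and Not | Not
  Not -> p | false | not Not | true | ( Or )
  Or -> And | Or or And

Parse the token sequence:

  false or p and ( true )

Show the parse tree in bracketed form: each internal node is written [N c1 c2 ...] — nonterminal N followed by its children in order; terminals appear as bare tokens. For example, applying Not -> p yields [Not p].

[Or [Or [And [Not false]]] or [And [And [Not p]] and [Not ( [Or [And [Not true]]] )]]]

Or
Or or And
And or And
Not or And
false or And
false or And and Not
false or Not and Not
false or p and Not
false or p and ( Or )
false or p and ( And )
false or p and ( Not )
false or p and ( true )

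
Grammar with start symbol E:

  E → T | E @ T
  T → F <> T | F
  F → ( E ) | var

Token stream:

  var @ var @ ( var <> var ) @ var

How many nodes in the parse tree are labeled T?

6

[E [E [E [E [T [F var]]] @ [T [F var]]] @ [T [F ( [E [T [F var] <> [T [F var]]]] )]]] @ [T [F var]]]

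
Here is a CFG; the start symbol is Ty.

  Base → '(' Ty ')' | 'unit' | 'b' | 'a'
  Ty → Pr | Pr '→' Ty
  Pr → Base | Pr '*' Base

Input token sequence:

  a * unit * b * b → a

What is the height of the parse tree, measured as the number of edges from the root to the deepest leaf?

[Ty [Pr [Pr [Pr [Pr [Base a]] * [Base unit]] * [Base b]] * [Base b]] → [Ty [Pr [Base a]]]]

6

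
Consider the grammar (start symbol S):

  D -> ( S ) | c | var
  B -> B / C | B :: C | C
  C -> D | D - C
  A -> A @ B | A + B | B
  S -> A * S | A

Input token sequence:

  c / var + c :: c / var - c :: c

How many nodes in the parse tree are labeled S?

1

[S [A [A [B [B [C [D c]]] / [C [D var]]]] + [B [B [B [B [C [D c]]] :: [C [D c]]] / [C [D var] - [C [D c]]]] :: [C [D c]]]]]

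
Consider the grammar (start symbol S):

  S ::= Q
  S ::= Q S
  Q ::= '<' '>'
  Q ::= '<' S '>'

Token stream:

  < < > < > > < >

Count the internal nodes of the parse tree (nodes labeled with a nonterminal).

[S [Q < [S [Q < >] [S [Q < >]]] >] [S [Q < >]]]

8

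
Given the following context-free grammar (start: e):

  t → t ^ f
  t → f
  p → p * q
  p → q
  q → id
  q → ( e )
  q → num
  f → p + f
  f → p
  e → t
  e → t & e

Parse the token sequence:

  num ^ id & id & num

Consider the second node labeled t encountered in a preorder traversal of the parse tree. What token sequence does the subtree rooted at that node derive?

[e [t [t [f [p [q num]]]] ^ [f [p [q id]]]] & [e [t [f [p [q id]]]] & [e [t [f [p [q num]]]]]]]

num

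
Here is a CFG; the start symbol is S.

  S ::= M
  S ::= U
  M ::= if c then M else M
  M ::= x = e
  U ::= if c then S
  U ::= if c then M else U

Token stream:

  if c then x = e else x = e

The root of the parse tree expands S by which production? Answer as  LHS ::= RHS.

S ::= M

[S [M if c then [M x = e] else [M x = e]]]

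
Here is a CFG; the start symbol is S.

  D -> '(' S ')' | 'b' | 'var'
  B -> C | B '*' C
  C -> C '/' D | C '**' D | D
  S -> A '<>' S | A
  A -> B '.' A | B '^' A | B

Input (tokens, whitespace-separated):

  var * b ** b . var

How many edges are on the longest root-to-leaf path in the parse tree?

[S [A [B [B [C [D var]]] * [C [C [D b]] ** [D b]]] . [A [B [C [D var]]]]]]

6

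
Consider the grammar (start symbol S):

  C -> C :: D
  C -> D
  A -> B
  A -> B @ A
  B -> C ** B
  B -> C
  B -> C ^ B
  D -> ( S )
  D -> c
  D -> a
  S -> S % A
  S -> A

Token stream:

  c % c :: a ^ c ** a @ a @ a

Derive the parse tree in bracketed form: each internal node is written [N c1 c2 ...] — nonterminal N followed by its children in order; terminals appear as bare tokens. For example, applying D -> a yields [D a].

[S [S [A [B [C [D c]]]]] % [A [B [C [C [D c]] :: [D a]] ^ [B [C [D c]] ** [B [C [D a]]]]] @ [A [B [C [D a]]] @ [A [B [C [D a]]]]]]]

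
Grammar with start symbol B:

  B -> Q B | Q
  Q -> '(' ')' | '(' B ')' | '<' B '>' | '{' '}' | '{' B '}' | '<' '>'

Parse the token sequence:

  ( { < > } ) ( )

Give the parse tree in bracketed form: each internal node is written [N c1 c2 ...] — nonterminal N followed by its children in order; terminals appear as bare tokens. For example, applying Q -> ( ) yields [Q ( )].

[B [Q ( [B [Q { [B [Q < >]] }]] )] [B [Q ( )]]]

B
Q B
( B ) B
( Q ) B
( { B } ) B
( { Q } ) B
( { < > } ) B
( { < > } ) Q
( { < > } ) ( )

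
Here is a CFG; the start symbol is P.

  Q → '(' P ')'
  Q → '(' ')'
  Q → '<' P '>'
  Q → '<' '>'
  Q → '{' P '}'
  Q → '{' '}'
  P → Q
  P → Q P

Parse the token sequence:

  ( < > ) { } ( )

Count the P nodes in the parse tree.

4

[P [Q ( [P [Q < >]] )] [P [Q { }] [P [Q ( )]]]]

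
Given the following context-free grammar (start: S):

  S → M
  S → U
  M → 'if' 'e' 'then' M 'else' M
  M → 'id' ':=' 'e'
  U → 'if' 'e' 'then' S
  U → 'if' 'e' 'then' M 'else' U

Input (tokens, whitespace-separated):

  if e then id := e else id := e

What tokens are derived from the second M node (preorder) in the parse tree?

id := e

[S [M if e then [M id := e] else [M id := e]]]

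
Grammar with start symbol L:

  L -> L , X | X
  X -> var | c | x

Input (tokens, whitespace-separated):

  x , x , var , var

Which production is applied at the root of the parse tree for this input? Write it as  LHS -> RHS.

[L [L [L [L [X x]] , [X x]] , [X var]] , [X var]]

L -> L , X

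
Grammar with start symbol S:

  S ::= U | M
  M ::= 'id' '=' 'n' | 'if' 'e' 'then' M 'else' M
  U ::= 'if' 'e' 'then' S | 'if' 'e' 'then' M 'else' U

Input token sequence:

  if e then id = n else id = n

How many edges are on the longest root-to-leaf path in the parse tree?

3

[S [M if e then [M id = n] else [M id = n]]]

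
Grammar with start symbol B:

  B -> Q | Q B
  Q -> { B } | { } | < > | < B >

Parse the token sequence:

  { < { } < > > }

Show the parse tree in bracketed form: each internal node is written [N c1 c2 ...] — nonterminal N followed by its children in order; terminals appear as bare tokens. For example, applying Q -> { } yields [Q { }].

[B [Q { [B [Q < [B [Q { }] [B [Q < >]]] >]] }]]

B
Q
{ B }
{ Q }
{ < B > }
{ < Q B > }
{ < { } B > }
{ < { } Q > }
{ < { } < > > }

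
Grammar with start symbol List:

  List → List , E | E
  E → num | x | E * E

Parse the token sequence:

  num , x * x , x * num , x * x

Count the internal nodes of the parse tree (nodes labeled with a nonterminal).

14

[List [List [List [List [E num]] , [E [E x] * [E x]]] , [E [E x] * [E num]]] , [E [E x] * [E x]]]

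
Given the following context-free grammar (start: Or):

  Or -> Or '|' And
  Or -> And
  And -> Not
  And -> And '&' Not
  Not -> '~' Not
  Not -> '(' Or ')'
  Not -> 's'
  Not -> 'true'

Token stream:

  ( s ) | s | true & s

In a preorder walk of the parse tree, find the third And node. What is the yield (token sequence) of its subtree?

s

[Or [Or [Or [And [Not ( [Or [And [Not s]]] )]]] | [And [Not s]]] | [And [And [Not true]] & [Not s]]]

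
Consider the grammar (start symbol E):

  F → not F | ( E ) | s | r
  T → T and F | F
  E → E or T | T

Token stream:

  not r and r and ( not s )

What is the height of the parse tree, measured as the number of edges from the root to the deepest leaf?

[E [T [T [T [F not [F r]]] and [F r]] and [F ( [E [T [F not [F s]]]] )]]]

7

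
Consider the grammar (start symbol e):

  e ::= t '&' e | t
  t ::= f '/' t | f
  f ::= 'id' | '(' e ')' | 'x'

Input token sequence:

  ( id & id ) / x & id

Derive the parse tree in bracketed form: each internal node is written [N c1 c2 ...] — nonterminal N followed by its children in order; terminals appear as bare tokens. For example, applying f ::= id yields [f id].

e
t & e
f / t & e
( e ) / t & e
( t & e ) / t & e
( f & e ) / t & e
( id & e ) / t & e
( id & t ) / t & e
( id & f ) / t & e
( id & id ) / t & e
( id & id ) / f & e
( id & id ) / x & e
( id & id ) / x & t
( id & id ) / x & f
( id & id ) / x & id

[e [t [f ( [e [t [f id]] & [e [t [f id]]]] )] / [t [f x]]] & [e [t [f id]]]]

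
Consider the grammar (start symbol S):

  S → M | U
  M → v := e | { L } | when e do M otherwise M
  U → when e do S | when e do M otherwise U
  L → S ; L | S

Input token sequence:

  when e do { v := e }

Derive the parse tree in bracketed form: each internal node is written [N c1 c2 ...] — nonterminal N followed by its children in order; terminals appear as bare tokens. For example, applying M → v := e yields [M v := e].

[S [U when e do [S [M { [L [S [M v := e]]] }]]]]

S
U
when e do S
when e do M
when e do { L }
when e do { S }
when e do { M }
when e do { v := e }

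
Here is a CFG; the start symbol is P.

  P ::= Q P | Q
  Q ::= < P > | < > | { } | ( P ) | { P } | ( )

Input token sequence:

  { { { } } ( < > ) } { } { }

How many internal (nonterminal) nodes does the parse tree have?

[P [Q { [P [Q { [P [Q { }]] }] [P [Q ( [P [Q < >]] )]]] }] [P [Q { }] [P [Q { }]]]]

14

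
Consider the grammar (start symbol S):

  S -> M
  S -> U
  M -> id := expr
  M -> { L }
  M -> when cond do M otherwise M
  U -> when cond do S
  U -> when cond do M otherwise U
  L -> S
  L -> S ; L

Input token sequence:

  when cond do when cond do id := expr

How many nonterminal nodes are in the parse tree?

[S [U when cond do [S [U when cond do [S [M id := expr]]]]]]

6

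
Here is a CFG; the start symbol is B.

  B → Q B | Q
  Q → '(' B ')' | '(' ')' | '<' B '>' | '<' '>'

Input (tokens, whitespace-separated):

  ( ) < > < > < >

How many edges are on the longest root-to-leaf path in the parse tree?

5

[B [Q ( )] [B [Q < >] [B [Q < >] [B [Q < >]]]]]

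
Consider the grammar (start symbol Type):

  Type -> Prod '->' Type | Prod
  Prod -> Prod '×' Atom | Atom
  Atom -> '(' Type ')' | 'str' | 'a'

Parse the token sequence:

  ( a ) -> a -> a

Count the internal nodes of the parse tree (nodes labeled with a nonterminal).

[Type [Prod [Atom ( [Type [Prod [Atom a]]] )]] -> [Type [Prod [Atom a]] -> [Type [Prod [Atom a]]]]]

12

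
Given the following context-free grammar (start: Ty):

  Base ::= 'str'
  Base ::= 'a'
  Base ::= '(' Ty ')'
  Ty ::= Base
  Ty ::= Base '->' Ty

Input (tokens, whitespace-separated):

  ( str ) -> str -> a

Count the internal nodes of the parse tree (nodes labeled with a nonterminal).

8

[Ty [Base ( [Ty [Base str]] )] -> [Ty [Base str] -> [Ty [Base a]]]]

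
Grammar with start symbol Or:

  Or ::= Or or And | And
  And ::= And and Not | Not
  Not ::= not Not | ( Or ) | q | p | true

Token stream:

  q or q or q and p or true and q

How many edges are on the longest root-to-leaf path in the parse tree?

6

[Or [Or [Or [Or [And [Not q]]] or [And [Not q]]] or [And [And [Not q]] and [Not p]]] or [And [And [Not true]] and [Not q]]]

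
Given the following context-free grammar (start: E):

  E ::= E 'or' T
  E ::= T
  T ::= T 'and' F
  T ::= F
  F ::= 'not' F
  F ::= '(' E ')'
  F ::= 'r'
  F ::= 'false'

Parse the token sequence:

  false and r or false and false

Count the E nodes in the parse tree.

2

[E [E [T [T [F false]] and [F r]]] or [T [T [F false]] and [F false]]]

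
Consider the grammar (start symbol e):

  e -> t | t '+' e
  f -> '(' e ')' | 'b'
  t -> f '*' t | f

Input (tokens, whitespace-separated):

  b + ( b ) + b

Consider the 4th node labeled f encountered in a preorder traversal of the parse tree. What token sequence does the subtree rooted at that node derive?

[e [t [f b]] + [e [t [f ( [e [t [f b]]] )]] + [e [t [f b]]]]]

b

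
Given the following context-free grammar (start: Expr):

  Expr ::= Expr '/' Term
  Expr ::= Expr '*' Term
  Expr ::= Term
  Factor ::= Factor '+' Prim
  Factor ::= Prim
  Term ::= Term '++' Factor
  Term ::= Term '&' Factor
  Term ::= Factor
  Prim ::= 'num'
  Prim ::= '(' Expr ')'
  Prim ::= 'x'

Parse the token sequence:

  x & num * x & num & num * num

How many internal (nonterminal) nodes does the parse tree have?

21

[Expr [Expr [Expr [Term [Term [Factor [Prim x]]] & [Factor [Prim num]]]] * [Term [Term [Term [Factor [Prim x]]] & [Factor [Prim num]]] & [Factor [Prim num]]]] * [Term [Factor [Prim num]]]]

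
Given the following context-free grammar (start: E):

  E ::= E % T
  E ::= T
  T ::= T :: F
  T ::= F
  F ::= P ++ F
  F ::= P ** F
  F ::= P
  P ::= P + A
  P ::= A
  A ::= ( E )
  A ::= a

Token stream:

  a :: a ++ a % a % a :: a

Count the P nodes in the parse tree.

6

[E [E [E [T [T [F [P [A a]]]] :: [F [P [A a]] ++ [F [P [A a]]]]]] % [T [F [P [A a]]]]] % [T [T [F [P [A a]]]] :: [F [P [A a]]]]]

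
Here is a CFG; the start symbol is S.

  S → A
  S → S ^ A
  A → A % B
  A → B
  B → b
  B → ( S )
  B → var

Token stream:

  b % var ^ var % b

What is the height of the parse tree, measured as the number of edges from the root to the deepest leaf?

[S [S [A [A [B b]] % [B var]]] ^ [A [A [B var]] % [B b]]]

5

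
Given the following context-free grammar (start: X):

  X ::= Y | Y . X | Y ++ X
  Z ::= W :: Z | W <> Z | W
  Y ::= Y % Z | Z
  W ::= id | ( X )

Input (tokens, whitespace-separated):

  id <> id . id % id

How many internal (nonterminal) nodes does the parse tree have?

[X [Y [Z [W id] <> [Z [W id]]]] . [X [Y [Y [Z [W id]]] % [Z [W id]]]]]

13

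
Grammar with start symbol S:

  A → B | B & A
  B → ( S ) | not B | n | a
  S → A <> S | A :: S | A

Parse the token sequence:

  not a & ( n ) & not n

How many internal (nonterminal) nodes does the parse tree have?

12

[S [A [B not [B a]] & [A [B ( [S [A [B n]]] )] & [A [B not [B n]]]]]]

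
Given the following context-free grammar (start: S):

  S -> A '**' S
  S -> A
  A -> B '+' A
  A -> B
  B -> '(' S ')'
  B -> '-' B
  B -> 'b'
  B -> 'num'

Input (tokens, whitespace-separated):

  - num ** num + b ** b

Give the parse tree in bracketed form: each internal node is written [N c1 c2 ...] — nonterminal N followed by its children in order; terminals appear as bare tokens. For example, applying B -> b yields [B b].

[S [A [B - [B num]]] ** [S [A [B num] + [A [B b]]] ** [S [A [B b]]]]]

S
A ** S
B ** S
- B ** S
- num ** S
- num ** A ** S
- num ** B + A ** S
- num ** num + A ** S
- num ** num + B ** S
- num ** num + b ** S
- num ** num + b ** A
- num ** num + b ** B
- num ** num + b ** b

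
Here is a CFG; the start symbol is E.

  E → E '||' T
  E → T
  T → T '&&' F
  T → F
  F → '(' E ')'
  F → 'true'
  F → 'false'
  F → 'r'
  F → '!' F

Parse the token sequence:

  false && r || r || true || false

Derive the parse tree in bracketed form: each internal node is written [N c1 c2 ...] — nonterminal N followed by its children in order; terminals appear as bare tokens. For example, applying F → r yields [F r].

[E [E [E [E [T [T [F false]] && [F r]]] || [T [F r]]] || [T [F true]]] || [T [F false]]]

E
E || T
E || T || T
E || T || T || T
T || T || T || T
T && F || T || T || T
F && F || T || T || T
false && F || T || T || T
false && r || T || T || T
false && r || F || T || T
false && r || r || T || T
false && r || r || F || T
false && r || r || true || T
false && r || r || true || F
false && r || r || true || false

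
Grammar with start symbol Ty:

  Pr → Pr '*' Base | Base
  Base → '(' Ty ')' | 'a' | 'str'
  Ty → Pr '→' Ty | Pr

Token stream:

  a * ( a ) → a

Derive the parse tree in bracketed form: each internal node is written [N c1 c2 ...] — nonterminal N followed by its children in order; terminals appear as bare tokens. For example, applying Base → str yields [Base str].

Ty
Pr → Ty
Pr * Base → Ty
Base * Base → Ty
a * Base → Ty
a * ( Ty ) → Ty
a * ( Pr ) → Ty
a * ( Base ) → Ty
a * ( a ) → Ty
a * ( a ) → Pr
a * ( a ) → Base
a * ( a ) → a

[Ty [Pr [Pr [Base a]] * [Base ( [Ty [Pr [Base a]]] )]] → [Ty [Pr [Base a]]]]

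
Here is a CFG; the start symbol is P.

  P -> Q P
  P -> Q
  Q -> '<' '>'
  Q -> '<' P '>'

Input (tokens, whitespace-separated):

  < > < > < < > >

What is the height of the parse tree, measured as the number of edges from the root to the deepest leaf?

[P [Q < >] [P [Q < >] [P [Q < [P [Q < >]] >]]]]

6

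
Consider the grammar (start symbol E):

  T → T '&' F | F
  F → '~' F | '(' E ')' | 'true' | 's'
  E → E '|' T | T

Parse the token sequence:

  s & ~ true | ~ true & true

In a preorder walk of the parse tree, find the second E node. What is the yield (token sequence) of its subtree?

[E [E [T [T [F s]] & [F ~ [F true]]]] | [T [T [F ~ [F true]]] & [F true]]]

s & ~ true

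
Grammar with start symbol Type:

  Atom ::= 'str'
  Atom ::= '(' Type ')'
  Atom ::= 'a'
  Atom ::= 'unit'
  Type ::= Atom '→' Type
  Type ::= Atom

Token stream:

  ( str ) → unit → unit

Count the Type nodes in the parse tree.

4

[Type [Atom ( [Type [Atom str]] )] → [Type [Atom unit] → [Type [Atom unit]]]]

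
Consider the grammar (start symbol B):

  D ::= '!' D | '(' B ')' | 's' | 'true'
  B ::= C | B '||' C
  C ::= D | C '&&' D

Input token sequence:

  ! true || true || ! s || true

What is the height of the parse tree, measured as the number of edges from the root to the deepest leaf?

[B [B [B [B [C [D ! [D true]]]] || [C [D true]]] || [C [D ! [D s]]]] || [C [D true]]]

7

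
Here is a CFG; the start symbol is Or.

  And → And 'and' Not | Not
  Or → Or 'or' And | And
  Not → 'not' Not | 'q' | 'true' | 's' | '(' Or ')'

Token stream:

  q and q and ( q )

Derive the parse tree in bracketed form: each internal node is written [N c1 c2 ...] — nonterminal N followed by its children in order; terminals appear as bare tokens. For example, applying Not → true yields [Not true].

[Or [And [And [And [Not q]] and [Not q]] and [Not ( [Or [And [Not q]]] )]]]

Or
And
And and Not
And and Not and Not
Not and Not and Not
q and Not and Not
q and q and Not
q and q and ( Or )
q and q and ( And )
q and q and ( Not )
q and q and ( q )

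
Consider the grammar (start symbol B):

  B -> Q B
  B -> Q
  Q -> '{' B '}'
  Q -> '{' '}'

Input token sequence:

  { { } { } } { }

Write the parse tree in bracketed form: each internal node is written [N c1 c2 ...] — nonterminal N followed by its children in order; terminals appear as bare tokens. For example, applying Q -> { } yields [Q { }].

B
Q B
{ B } B
{ Q B } B
{ { } B } B
{ { } Q } B
{ { } { } } B
{ { } { } } Q
{ { } { } } { }

[B [Q { [B [Q { }] [B [Q { }]]] }] [B [Q { }]]]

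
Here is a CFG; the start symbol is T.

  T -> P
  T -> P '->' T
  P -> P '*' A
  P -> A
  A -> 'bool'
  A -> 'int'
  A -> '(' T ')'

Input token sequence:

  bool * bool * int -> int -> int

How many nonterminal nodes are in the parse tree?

13

[T [P [P [P [A bool]] * [A bool]] * [A int]] -> [T [P [A int]] -> [T [P [A int]]]]]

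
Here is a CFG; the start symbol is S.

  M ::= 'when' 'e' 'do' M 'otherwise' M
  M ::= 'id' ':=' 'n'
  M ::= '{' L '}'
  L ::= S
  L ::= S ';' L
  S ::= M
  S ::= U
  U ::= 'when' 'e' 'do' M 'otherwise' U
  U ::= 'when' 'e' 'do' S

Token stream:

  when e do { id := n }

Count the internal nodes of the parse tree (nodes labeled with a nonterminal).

[S [U when e do [S [M { [L [S [M id := n]]] }]]]]

7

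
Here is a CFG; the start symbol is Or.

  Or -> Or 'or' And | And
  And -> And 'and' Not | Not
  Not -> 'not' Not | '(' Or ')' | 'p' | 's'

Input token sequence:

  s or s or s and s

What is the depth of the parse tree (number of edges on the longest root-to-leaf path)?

[Or [Or [Or [And [Not s]]] or [And [Not s]]] or [And [And [Not s]] and [Not s]]]

5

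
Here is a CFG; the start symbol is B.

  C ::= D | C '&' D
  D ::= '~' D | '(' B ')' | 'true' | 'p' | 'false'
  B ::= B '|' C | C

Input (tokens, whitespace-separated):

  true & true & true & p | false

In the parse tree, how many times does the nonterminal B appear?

2

[B [B [C [C [C [C [D true]] & [D true]] & [D true]] & [D p]]] | [C [D false]]]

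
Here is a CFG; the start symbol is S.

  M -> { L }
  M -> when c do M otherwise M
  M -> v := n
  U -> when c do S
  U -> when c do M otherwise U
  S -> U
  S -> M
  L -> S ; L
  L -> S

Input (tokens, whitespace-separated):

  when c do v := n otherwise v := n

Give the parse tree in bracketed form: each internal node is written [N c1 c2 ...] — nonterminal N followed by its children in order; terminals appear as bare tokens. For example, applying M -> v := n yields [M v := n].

[S [M when c do [M v := n] otherwise [M v := n]]]

S
M
when c do M otherwise M
when c do v := n otherwise M
when c do v := n otherwise v := n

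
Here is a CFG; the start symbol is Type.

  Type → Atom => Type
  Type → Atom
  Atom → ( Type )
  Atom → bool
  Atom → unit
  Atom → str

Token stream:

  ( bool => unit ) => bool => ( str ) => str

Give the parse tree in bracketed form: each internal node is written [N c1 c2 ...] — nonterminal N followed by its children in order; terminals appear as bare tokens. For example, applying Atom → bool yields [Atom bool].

[Type [Atom ( [Type [Atom bool] => [Type [Atom unit]]] )] => [Type [Atom bool] => [Type [Atom ( [Type [Atom str]] )] => [Type [Atom str]]]]]

Type
Atom => Type
( Type ) => Type
( Atom => Type ) => Type
( bool => Type ) => Type
( bool => Atom ) => Type
( bool => unit ) => Type
( bool => unit ) => Atom => Type
( bool => unit ) => bool => Type
( bool => unit ) => bool => Atom => Type
( bool => unit ) => bool => ( Type ) => Type
( bool => unit ) => bool => ( Atom ) => Type
( bool => unit ) => bool => ( str ) => Type
( bool => unit ) => bool => ( str ) => Atom
( bool => unit ) => bool => ( str ) => str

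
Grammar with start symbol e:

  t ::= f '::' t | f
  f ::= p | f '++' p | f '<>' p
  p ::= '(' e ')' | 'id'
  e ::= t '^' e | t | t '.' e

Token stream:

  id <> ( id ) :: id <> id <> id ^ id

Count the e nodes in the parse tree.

3

[e [t [f [f [p id]] <> [p ( [e [t [f [p id]]]] )]] :: [t [f [f [f [p id]] <> [p id]] <> [p id]]]] ^ [e [t [f [p id]]]]]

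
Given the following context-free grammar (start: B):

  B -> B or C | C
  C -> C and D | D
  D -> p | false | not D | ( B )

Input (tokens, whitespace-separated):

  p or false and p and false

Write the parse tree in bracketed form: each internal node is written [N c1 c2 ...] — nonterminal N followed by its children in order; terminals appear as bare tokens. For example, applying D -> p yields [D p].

B
B or C
C or C
D or C
p or C
p or C and D
p or C and D and D
p or D and D and D
p or false and D and D
p or false and p and D
p or false and p and false

[B [B [C [D p]]] or [C [C [C [D false]] and [D p]] and [D false]]]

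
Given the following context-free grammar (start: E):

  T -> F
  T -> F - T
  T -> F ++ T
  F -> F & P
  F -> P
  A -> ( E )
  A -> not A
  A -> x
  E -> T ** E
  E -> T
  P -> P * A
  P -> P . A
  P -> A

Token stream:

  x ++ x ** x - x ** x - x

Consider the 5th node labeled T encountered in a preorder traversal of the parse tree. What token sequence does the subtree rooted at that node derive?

x - x

[E [T [F [P [A x]]] ++ [T [F [P [A x]]]]] ** [E [T [F [P [A x]]] - [T [F [P [A x]]]]] ** [E [T [F [P [A x]]] - [T [F [P [A x]]]]]]]]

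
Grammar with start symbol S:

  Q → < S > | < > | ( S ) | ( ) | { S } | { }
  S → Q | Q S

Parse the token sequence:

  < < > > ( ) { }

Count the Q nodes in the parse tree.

[S [Q < [S [Q < >]] >] [S [Q ( )] [S [Q { }]]]]

4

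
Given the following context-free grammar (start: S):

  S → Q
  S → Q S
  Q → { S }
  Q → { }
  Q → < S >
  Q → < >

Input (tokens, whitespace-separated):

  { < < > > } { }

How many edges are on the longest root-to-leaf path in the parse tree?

6

[S [Q { [S [Q < [S [Q < >]] >]] }] [S [Q { }]]]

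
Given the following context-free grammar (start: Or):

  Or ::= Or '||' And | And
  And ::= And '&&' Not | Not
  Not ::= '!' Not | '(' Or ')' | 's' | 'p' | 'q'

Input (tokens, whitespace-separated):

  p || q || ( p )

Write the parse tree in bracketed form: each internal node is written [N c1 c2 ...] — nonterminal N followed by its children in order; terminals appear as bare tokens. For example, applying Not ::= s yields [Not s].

Or
Or || And
Or || And || And
And || And || And
Not || And || And
p || And || And
p || Not || And
p || q || And
p || q || Not
p || q || ( Or )
p || q || ( And )
p || q || ( Not )
p || q || ( p )

[Or [Or [Or [And [Not p]]] || [And [Not q]]] || [And [Not ( [Or [And [Not p]]] )]]]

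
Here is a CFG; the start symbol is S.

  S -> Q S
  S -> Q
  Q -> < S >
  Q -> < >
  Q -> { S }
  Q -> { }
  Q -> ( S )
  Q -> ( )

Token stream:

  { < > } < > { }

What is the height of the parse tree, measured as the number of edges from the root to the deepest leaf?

[S [Q { [S [Q < >]] }] [S [Q < >] [S [Q { }]]]]

4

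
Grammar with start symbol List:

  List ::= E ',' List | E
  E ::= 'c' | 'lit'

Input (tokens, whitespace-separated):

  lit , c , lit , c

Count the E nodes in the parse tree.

[List [E lit] , [List [E c] , [List [E lit] , [List [E c]]]]]

4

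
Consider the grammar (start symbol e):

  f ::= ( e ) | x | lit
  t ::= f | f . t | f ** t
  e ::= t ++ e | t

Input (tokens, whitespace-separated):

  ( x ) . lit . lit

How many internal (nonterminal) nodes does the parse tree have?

[e [t [f ( [e [t [f x]]] )] . [t [f lit] . [t [f lit]]]]]

10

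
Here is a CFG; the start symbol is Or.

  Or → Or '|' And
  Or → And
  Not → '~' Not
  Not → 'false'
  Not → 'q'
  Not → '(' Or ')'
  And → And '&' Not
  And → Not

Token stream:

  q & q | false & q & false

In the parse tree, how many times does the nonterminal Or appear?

2

[Or [Or [And [And [Not q]] & [Not q]]] | [And [And [And [Not false]] & [Not q]] & [Not false]]]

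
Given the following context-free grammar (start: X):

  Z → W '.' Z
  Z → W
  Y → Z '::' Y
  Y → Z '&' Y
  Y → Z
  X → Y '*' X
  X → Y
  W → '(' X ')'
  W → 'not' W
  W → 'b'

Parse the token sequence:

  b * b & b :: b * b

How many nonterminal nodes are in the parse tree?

[X [Y [Z [W b]]] * [X [Y [Z [W b]] & [Y [Z [W b]] :: [Y [Z [W b]]]]] * [X [Y [Z [W b]]]]]]

18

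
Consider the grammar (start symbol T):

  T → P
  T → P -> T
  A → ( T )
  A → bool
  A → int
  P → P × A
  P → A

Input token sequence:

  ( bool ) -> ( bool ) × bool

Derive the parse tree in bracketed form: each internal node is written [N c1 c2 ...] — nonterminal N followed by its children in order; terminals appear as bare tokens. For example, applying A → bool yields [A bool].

T
P -> T
A -> T
( T ) -> T
( P ) -> T
( A ) -> T
( bool ) -> T
( bool ) -> P
( bool ) -> P × A
( bool ) -> A × A
( bool ) -> ( T ) × A
( bool ) -> ( P ) × A
( bool ) -> ( A ) × A
( bool ) -> ( bool ) × A
( bool ) -> ( bool ) × bool

[T [P [A ( [T [P [A bool]]] )]] -> [T [P [P [A ( [T [P [A bool]]] )]] × [A bool]]]]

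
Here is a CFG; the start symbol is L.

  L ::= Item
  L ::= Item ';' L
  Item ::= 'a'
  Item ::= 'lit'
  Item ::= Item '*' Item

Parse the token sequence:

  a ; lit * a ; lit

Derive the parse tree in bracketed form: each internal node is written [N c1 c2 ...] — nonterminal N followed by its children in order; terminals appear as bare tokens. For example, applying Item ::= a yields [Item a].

[L [Item a] ; [L [Item [Item lit] * [Item a]] ; [L [Item lit]]]]

L
Item ; L
a ; L
a ; Item ; L
a ; Item * Item ; L
a ; lit * Item ; L
a ; lit * a ; L
a ; lit * a ; Item
a ; lit * a ; lit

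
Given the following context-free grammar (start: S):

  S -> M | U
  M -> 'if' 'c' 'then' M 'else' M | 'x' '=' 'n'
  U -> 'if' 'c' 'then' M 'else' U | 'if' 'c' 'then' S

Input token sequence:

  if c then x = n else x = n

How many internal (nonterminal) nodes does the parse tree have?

4

[S [M if c then [M x = n] else [M x = n]]]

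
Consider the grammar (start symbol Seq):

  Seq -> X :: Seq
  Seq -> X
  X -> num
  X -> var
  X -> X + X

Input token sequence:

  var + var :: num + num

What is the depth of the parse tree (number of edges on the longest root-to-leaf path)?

[Seq [X [X var] + [X var]] :: [Seq [X [X num] + [X num]]]]

4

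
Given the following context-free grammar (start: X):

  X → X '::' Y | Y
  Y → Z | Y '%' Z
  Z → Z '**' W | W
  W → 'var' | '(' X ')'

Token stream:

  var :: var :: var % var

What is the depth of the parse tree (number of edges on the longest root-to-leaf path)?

6

[X [X [X [Y [Z [W var]]]] :: [Y [Z [W var]]]] :: [Y [Y [Z [W var]]] % [Z [W var]]]]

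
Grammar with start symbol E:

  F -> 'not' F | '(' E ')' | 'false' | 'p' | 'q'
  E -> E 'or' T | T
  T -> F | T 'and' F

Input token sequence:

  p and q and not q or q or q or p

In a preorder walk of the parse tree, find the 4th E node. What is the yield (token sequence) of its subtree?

p and q and not q

[E [E [E [E [T [T [T [F p]] and [F q]] and [F not [F q]]]] or [T [F q]]] or [T [F q]]] or [T [F p]]]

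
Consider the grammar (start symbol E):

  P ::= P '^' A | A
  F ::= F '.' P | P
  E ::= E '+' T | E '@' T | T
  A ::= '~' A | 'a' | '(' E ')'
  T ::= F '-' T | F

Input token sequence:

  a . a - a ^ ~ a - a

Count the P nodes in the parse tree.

[E [T [F [F [P [A a]]] . [P [A a]]] - [T [F [P [P [A a]] ^ [A ~ [A a]]]] - [T [F [P [A a]]]]]]]

5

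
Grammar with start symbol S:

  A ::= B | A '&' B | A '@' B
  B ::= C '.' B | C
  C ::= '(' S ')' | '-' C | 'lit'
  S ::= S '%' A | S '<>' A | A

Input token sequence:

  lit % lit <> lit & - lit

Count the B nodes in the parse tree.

4

[S [S [S [A [B [C lit]]]] % [A [B [C lit]]]] <> [A [A [B [C lit]]] & [B [C - [C lit]]]]]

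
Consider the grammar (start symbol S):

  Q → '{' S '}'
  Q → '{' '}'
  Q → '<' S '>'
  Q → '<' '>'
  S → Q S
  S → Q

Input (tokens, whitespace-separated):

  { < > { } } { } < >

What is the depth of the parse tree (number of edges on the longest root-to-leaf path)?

5

[S [Q { [S [Q < >] [S [Q { }]]] }] [S [Q { }] [S [Q < >]]]]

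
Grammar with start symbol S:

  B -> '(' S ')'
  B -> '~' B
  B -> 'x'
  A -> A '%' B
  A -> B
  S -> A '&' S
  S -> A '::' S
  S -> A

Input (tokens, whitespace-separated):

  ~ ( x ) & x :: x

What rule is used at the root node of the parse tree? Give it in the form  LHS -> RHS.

S -> A '&' S

[S [A [B ~ [B ( [S [A [B x]]] )]]] & [S [A [B x]] :: [S [A [B x]]]]]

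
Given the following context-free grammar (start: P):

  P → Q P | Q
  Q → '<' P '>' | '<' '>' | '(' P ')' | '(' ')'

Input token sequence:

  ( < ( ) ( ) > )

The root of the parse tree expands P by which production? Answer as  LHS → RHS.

[P [Q ( [P [Q < [P [Q ( )] [P [Q ( )]]] >]] )]]

P → Q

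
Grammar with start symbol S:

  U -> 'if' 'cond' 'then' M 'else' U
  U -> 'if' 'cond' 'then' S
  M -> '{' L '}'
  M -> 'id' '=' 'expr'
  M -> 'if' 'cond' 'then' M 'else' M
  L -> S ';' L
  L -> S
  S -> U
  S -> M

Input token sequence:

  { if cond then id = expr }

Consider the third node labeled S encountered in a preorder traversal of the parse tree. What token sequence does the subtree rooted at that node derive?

[S [M { [L [S [U if cond then [S [M id = expr]]]]] }]]

id = expr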